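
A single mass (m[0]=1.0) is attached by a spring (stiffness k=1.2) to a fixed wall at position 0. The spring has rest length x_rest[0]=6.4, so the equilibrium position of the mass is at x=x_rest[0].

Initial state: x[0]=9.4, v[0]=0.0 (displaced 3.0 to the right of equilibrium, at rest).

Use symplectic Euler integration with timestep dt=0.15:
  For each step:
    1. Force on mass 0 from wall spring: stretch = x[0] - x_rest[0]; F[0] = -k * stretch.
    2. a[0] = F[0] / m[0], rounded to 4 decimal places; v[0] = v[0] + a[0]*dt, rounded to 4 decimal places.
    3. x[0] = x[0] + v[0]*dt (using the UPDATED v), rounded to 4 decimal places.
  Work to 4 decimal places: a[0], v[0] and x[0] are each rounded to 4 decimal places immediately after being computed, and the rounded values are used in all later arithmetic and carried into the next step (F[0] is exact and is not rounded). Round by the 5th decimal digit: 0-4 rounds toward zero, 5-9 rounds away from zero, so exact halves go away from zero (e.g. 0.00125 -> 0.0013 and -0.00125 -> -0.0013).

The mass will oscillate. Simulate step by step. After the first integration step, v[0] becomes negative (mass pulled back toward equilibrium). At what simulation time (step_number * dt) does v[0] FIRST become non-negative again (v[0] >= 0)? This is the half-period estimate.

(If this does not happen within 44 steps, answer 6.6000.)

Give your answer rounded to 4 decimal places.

Answer: 3.0000

Derivation:
Step 0: x=[9.4000] v=[0.0000]
Step 1: x=[9.3190] v=[-0.5400]
Step 2: x=[9.1592] v=[-1.0654]
Step 3: x=[8.9249] v=[-1.5621]
Step 4: x=[8.6224] v=[-2.0166]
Step 5: x=[8.2599] v=[-2.4166]
Step 6: x=[7.8472] v=[-2.7514]
Step 7: x=[7.3954] v=[-3.0119]
Step 8: x=[6.9167] v=[-3.1911]
Step 9: x=[6.4241] v=[-3.2841]
Step 10: x=[5.9308] v=[-3.2884]
Step 11: x=[5.4502] v=[-3.2040]
Step 12: x=[4.9953] v=[-3.0330]
Step 13: x=[4.5783] v=[-2.7802]
Step 14: x=[4.2105] v=[-2.4523]
Step 15: x=[3.9018] v=[-2.0582]
Step 16: x=[3.6605] v=[-1.6085]
Step 17: x=[3.4932] v=[-1.1154]
Step 18: x=[3.4044] v=[-0.5922]
Step 19: x=[3.3965] v=[-0.0530]
Step 20: x=[3.4696] v=[0.4876]
First v>=0 after going negative at step 20, time=3.0000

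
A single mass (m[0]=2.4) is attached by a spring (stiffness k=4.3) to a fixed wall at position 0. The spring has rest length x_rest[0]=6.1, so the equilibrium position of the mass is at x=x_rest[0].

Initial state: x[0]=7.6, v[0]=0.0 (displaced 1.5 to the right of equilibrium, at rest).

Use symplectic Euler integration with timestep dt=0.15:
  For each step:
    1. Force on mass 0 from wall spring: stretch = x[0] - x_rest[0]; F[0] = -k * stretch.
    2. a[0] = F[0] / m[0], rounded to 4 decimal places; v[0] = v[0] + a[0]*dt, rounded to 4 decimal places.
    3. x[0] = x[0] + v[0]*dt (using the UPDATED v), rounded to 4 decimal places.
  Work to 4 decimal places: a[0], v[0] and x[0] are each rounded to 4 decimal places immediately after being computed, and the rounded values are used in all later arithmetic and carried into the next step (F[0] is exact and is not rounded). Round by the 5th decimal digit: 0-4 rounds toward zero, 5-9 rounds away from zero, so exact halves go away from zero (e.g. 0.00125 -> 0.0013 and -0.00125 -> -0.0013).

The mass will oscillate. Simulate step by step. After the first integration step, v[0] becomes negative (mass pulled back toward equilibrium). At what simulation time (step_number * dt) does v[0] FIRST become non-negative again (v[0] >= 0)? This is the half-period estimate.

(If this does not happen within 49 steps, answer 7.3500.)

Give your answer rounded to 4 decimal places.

Step 0: x=[7.6000] v=[0.0000]
Step 1: x=[7.5395] v=[-0.4031]
Step 2: x=[7.4210] v=[-0.7900]
Step 3: x=[7.2493] v=[-1.1450]
Step 4: x=[7.0312] v=[-1.4539]
Step 5: x=[6.7756] v=[-1.7042]
Step 6: x=[6.4927] v=[-1.8858]
Step 7: x=[6.1940] v=[-1.9913]
Step 8: x=[5.8915] v=[-2.0166]
Step 9: x=[5.5974] v=[-1.9606]
Step 10: x=[5.3236] v=[-1.8255]
Step 11: x=[5.0811] v=[-1.6168]
Step 12: x=[4.8797] v=[-1.3430]
Step 13: x=[4.7275] v=[-1.0150]
Step 14: x=[4.6306] v=[-0.6461]
Step 15: x=[4.5929] v=[-0.2512]
Step 16: x=[4.6160] v=[0.1538]
First v>=0 after going negative at step 16, time=2.4000

Answer: 2.4000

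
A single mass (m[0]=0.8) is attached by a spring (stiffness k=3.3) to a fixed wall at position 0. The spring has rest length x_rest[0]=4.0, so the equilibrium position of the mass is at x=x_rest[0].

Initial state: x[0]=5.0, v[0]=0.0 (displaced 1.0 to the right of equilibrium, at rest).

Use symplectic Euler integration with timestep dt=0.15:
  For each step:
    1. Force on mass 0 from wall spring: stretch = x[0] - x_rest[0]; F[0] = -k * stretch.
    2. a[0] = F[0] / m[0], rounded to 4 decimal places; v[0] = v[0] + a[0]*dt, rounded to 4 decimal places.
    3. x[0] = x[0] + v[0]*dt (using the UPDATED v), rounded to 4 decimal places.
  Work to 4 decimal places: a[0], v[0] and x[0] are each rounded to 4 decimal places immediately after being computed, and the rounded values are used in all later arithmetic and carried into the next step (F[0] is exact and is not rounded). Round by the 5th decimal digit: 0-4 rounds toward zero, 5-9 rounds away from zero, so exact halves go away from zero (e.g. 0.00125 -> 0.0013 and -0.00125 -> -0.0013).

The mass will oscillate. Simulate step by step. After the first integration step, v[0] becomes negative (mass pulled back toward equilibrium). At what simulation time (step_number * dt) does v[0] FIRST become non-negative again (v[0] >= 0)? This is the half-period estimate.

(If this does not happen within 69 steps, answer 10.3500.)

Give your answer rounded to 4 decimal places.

Step 0: x=[5.0000] v=[0.0000]
Step 1: x=[4.9072] v=[-0.6188]
Step 2: x=[4.7302] v=[-1.1801]
Step 3: x=[4.4854] v=[-1.6319]
Step 4: x=[4.1956] v=[-1.9322]
Step 5: x=[3.8876] v=[-2.0532]
Step 6: x=[3.5901] v=[-1.9836]
Step 7: x=[3.3306] v=[-1.7300]
Step 8: x=[3.1332] v=[-1.3158]
Step 9: x=[3.0163] v=[-0.7795]
Step 10: x=[2.9907] v=[-0.1708]
Step 11: x=[3.0588] v=[0.4537]
First v>=0 after going negative at step 11, time=1.6500

Answer: 1.6500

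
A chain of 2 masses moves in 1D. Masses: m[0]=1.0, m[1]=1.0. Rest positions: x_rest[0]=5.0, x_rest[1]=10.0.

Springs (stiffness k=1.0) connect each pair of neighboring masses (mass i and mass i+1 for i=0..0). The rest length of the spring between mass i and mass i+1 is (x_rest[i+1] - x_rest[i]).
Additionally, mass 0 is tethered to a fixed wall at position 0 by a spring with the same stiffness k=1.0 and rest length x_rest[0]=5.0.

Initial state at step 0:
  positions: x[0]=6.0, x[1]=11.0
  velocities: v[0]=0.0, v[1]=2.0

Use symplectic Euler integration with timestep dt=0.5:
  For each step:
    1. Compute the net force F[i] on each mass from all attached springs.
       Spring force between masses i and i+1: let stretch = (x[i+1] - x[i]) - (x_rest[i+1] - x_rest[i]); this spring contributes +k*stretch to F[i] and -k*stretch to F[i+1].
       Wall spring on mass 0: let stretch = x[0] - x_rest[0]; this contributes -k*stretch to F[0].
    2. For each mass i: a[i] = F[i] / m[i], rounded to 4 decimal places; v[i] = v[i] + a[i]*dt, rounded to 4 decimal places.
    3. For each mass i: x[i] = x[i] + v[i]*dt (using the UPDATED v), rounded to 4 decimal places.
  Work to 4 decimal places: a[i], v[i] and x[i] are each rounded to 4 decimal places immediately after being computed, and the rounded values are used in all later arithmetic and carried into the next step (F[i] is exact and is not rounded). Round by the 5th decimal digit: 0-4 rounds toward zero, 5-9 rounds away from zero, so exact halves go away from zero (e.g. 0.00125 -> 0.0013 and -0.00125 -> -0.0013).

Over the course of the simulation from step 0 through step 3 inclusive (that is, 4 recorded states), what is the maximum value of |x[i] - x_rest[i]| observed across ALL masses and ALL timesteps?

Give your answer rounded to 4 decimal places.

Step 0: x=[6.0000 11.0000] v=[0.0000 2.0000]
Step 1: x=[5.7500 12.0000] v=[-0.5000 2.0000]
Step 2: x=[5.6250 12.6875] v=[-0.2500 1.3750]
Step 3: x=[5.8594 12.8594] v=[0.4688 0.3438]
Max displacement = 2.8594

Answer: 2.8594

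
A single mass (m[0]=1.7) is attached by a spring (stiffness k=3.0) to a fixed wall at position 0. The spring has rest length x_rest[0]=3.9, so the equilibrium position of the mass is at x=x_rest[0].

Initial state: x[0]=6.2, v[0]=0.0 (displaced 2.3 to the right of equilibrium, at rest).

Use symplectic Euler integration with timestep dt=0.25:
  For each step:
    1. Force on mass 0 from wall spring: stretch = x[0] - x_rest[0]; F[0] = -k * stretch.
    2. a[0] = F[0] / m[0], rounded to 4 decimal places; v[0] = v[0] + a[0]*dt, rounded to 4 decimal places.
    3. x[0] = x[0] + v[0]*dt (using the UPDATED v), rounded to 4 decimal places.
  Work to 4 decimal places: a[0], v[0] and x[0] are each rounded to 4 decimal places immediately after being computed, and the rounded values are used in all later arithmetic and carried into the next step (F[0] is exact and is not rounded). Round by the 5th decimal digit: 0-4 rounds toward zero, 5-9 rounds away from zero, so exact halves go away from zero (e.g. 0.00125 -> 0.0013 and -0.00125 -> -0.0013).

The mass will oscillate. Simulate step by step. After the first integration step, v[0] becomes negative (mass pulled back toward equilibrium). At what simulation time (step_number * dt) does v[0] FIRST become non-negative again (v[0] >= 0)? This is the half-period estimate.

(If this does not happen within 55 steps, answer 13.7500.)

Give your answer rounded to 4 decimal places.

Step 0: x=[6.2000] v=[0.0000]
Step 1: x=[5.9463] v=[-1.0147]
Step 2: x=[5.4669] v=[-1.9175]
Step 3: x=[4.8147] v=[-2.6088]
Step 4: x=[4.0616] v=[-3.0124]
Step 5: x=[3.2907] v=[-3.0837]
Step 6: x=[2.5870] v=[-2.8149]
Step 7: x=[2.0281] v=[-2.2356]
Step 8: x=[1.6757] v=[-1.4098]
Step 9: x=[1.5686] v=[-0.4285]
Step 10: x=[1.7186] v=[0.6001]
First v>=0 after going negative at step 10, time=2.5000

Answer: 2.5000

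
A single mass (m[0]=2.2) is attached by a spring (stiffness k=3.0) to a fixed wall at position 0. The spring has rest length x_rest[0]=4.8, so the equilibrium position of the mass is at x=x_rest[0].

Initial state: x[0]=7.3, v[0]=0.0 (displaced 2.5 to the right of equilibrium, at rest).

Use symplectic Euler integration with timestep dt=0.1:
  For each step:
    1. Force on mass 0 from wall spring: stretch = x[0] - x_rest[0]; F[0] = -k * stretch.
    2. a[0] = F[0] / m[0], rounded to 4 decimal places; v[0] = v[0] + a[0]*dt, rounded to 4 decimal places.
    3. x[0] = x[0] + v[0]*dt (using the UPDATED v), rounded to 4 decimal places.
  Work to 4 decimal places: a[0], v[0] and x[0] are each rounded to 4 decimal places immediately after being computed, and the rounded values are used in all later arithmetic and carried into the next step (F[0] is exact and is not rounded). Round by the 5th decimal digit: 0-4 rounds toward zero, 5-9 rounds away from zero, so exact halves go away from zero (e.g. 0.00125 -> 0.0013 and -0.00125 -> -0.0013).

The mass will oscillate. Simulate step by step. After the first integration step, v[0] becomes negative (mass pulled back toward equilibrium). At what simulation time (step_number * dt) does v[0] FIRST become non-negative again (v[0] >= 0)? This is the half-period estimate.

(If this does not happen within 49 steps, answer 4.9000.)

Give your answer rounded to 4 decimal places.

Step 0: x=[7.3000] v=[0.0000]
Step 1: x=[7.2659] v=[-0.3409]
Step 2: x=[7.1982] v=[-0.6772]
Step 3: x=[7.0978] v=[-1.0042]
Step 4: x=[6.9661] v=[-1.3175]
Step 5: x=[6.8048] v=[-1.6129]
Step 6: x=[6.6162] v=[-1.8863]
Step 7: x=[6.4028] v=[-2.1340]
Step 8: x=[6.1675] v=[-2.3526]
Step 9: x=[5.9136] v=[-2.5391]
Step 10: x=[5.6445] v=[-2.6910]
Step 11: x=[5.3639] v=[-2.8062]
Step 12: x=[5.0756] v=[-2.8831]
Step 13: x=[4.7835] v=[-2.9207]
Step 14: x=[4.4917] v=[-2.9185]
Step 15: x=[4.2041] v=[-2.8765]
Step 16: x=[3.9246] v=[-2.7952]
Step 17: x=[3.6570] v=[-2.6758]
Step 18: x=[3.4050] v=[-2.5199]
Step 19: x=[3.1720] v=[-2.3297]
Step 20: x=[2.9612] v=[-2.1077]
Step 21: x=[2.7755] v=[-1.8570]
Step 22: x=[2.6174] v=[-1.5809]
Step 23: x=[2.4891] v=[-1.2833]
Step 24: x=[2.3923] v=[-0.9682]
Step 25: x=[2.3283] v=[-0.6399]
Step 26: x=[2.2980] v=[-0.3029]
Step 27: x=[2.3018] v=[0.0383]
First v>=0 after going negative at step 27, time=2.7000

Answer: 2.7000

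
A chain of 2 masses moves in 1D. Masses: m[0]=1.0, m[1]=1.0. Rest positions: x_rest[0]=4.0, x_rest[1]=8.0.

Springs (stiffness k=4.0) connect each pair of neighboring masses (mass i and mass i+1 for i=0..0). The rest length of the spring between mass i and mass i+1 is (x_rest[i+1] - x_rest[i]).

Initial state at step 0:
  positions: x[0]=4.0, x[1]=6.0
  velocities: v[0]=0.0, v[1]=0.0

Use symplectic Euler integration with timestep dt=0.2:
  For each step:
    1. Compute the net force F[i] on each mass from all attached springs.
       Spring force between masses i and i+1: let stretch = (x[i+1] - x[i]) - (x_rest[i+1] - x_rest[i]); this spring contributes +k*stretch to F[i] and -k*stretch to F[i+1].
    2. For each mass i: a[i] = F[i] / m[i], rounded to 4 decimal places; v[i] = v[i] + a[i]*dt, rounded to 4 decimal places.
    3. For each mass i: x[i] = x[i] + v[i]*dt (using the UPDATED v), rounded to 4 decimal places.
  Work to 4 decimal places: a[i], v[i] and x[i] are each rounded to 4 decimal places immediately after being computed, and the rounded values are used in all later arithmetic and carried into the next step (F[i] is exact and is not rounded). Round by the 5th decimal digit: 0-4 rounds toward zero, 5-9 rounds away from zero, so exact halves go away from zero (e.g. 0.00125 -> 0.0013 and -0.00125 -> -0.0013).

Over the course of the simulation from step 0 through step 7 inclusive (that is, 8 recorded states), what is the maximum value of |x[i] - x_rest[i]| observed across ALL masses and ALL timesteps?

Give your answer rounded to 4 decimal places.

Step 0: x=[4.0000 6.0000] v=[0.0000 0.0000]
Step 1: x=[3.6800 6.3200] v=[-1.6000 1.6000]
Step 2: x=[3.1424 6.8576] v=[-2.6880 2.6880]
Step 3: x=[2.5592 7.4408] v=[-2.9158 2.9158]
Step 4: x=[2.1171 7.8829] v=[-2.2105 2.2105]
Step 5: x=[1.9575 8.0425] v=[-0.7979 0.7979]
Step 6: x=[2.1315 7.8685] v=[0.8701 -0.8701]
Step 7: x=[2.5834 7.4166] v=[2.2597 -2.2597]
Max displacement = 2.0425

Answer: 2.0425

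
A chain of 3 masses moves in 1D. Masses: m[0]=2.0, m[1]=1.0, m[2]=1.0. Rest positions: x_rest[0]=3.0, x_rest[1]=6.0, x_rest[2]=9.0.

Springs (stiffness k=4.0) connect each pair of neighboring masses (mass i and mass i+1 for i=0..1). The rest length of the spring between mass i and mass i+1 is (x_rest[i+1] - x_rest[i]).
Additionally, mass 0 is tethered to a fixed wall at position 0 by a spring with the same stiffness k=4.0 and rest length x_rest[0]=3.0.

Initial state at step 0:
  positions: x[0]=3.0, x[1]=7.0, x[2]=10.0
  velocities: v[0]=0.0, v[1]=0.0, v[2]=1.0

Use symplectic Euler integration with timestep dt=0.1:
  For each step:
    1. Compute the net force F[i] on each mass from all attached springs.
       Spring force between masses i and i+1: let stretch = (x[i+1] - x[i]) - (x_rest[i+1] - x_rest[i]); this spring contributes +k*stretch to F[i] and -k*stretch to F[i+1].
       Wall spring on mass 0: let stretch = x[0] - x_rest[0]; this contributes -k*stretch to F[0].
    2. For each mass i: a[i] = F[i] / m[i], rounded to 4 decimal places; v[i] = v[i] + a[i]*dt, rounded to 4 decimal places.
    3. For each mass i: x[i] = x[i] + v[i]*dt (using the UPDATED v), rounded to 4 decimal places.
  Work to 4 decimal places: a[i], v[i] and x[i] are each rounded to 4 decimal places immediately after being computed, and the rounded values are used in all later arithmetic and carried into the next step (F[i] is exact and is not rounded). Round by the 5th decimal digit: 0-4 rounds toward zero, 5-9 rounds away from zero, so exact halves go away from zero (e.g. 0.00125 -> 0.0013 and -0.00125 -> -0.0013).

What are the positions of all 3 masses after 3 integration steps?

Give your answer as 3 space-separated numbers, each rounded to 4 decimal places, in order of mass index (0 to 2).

Step 0: x=[3.0000 7.0000 10.0000] v=[0.0000 0.0000 1.0000]
Step 1: x=[3.0200 6.9600 10.1000] v=[0.2000 -0.4000 1.0000]
Step 2: x=[3.0584 6.8880 10.1944] v=[0.3840 -0.7200 0.9440]
Step 3: x=[3.1122 6.7951 10.2765] v=[0.5382 -0.9293 0.8214]

Answer: 3.1122 6.7951 10.2765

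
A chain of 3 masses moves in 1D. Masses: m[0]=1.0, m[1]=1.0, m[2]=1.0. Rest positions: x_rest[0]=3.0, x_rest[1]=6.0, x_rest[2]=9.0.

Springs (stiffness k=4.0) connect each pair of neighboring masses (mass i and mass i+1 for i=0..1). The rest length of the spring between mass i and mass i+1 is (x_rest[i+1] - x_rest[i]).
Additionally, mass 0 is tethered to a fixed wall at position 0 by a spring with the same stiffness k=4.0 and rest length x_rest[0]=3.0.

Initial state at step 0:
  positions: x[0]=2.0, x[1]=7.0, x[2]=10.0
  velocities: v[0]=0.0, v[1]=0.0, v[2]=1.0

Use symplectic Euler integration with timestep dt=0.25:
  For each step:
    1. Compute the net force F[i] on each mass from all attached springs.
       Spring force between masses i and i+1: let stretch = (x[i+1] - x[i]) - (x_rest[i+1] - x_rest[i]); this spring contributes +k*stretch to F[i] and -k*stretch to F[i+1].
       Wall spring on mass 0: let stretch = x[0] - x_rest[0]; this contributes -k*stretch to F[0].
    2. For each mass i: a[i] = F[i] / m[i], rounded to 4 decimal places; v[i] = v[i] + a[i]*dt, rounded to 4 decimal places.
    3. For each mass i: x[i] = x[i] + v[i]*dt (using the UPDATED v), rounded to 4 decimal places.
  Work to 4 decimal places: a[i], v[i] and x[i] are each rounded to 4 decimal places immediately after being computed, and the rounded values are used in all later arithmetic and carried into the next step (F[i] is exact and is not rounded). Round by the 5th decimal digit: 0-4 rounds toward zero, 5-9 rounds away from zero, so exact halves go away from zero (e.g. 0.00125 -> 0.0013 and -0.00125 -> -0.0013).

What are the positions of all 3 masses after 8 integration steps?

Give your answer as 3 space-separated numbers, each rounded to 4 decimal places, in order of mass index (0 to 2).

Step 0: x=[2.0000 7.0000 10.0000] v=[0.0000 0.0000 1.0000]
Step 1: x=[2.7500 6.5000 10.2500] v=[3.0000 -2.0000 1.0000]
Step 2: x=[3.7500 6.0000 10.3125] v=[4.0000 -2.0000 0.2500]
Step 3: x=[4.3750 6.0156 10.0469] v=[2.5000 0.0625 -1.0625]
Step 4: x=[4.3164 6.6289 9.5235] v=[-0.2344 2.4532 -2.0938]
Step 5: x=[3.7568 7.3877 9.0264] v=[-2.2383 3.0353 -1.9884]
Step 6: x=[3.1658 7.6485 8.8696] v=[-2.3642 1.0431 -0.6271]
Step 7: x=[2.9040 7.0939 9.1576] v=[-1.0473 -2.2185 1.1518]
Step 8: x=[2.9637 6.0077 9.6796] v=[0.2386 -4.3447 2.0881]

Answer: 2.9637 6.0077 9.6796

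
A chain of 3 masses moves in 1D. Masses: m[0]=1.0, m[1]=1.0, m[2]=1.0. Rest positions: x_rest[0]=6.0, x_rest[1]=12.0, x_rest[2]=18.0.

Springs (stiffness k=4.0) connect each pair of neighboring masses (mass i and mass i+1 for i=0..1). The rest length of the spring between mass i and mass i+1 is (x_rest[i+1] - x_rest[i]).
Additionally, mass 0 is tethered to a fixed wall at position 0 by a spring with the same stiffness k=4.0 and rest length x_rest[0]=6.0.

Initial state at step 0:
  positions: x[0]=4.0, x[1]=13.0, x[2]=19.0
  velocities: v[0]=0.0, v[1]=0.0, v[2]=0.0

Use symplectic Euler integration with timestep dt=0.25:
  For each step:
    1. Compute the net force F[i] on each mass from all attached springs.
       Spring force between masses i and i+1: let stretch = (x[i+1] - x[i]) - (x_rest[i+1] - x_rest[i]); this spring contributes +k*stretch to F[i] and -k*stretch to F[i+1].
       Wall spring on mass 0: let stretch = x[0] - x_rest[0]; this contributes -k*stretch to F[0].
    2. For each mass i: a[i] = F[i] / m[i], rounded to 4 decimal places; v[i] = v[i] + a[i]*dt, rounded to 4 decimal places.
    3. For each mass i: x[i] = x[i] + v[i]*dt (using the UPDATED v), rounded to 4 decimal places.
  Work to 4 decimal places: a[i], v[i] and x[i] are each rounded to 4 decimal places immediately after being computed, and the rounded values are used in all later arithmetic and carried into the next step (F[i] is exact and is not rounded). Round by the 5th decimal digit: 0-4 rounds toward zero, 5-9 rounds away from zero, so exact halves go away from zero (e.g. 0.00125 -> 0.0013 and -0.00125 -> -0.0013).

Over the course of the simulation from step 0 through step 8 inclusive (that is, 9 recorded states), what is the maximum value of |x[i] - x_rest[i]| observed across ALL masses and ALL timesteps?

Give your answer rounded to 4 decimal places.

Answer: 2.0156

Derivation:
Step 0: x=[4.0000 13.0000 19.0000] v=[0.0000 0.0000 0.0000]
Step 1: x=[5.2500 12.2500 19.0000] v=[5.0000 -3.0000 0.0000]
Step 2: x=[6.9375 11.4375 18.8125] v=[6.7500 -3.2500 -0.7500]
Step 3: x=[8.0156 11.3438 18.2813] v=[4.3125 -0.3750 -2.1250]
Step 4: x=[7.9219 12.1524 17.5157] v=[-0.3749 3.2343 -3.0625]
Step 5: x=[6.9053 13.2442 16.9093] v=[-4.0663 4.3671 -2.4258]
Step 6: x=[5.7471 13.6675 16.8866] v=[-4.6327 1.6933 -0.0909]
Step 7: x=[5.1323 12.9155 17.5591] v=[-2.4594 -3.0080 2.6900]
Step 8: x=[5.1802 11.3786 18.5707] v=[0.1915 -6.1476 4.0464]
Max displacement = 2.0156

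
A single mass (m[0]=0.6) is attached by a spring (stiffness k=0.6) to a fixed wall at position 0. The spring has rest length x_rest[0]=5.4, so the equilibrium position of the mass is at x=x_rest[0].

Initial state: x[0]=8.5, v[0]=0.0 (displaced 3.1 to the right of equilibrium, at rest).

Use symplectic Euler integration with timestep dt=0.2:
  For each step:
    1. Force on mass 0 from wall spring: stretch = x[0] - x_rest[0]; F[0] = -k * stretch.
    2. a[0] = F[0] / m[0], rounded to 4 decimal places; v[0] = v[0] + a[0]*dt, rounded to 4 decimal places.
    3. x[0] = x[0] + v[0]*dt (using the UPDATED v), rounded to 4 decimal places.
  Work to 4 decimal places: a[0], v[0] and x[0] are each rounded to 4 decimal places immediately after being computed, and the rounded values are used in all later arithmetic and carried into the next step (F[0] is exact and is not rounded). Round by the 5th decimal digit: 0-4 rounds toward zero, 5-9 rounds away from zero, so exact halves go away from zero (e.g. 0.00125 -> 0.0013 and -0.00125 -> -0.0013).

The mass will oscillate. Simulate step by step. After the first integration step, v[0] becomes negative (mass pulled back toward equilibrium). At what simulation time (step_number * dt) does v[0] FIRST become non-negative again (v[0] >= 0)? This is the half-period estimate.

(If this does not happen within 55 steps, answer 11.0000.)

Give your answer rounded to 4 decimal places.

Step 0: x=[8.5000] v=[0.0000]
Step 1: x=[8.3760] v=[-0.6200]
Step 2: x=[8.1330] v=[-1.2152]
Step 3: x=[7.7806] v=[-1.7618]
Step 4: x=[7.3330] v=[-2.2379]
Step 5: x=[6.8081] v=[-2.6245]
Step 6: x=[6.2269] v=[-2.9061]
Step 7: x=[5.6126] v=[-3.0715]
Step 8: x=[4.9898] v=[-3.1140]
Step 9: x=[4.3834] v=[-3.0320]
Step 10: x=[3.8177] v=[-2.8287]
Step 11: x=[3.3153] v=[-2.5122]
Step 12: x=[2.8962] v=[-2.0953]
Step 13: x=[2.5773] v=[-1.5945]
Step 14: x=[2.3713] v=[-1.0300]
Step 15: x=[2.2864] v=[-0.4243]
Step 16: x=[2.3261] v=[0.1984]
First v>=0 after going negative at step 16, time=3.2000

Answer: 3.2000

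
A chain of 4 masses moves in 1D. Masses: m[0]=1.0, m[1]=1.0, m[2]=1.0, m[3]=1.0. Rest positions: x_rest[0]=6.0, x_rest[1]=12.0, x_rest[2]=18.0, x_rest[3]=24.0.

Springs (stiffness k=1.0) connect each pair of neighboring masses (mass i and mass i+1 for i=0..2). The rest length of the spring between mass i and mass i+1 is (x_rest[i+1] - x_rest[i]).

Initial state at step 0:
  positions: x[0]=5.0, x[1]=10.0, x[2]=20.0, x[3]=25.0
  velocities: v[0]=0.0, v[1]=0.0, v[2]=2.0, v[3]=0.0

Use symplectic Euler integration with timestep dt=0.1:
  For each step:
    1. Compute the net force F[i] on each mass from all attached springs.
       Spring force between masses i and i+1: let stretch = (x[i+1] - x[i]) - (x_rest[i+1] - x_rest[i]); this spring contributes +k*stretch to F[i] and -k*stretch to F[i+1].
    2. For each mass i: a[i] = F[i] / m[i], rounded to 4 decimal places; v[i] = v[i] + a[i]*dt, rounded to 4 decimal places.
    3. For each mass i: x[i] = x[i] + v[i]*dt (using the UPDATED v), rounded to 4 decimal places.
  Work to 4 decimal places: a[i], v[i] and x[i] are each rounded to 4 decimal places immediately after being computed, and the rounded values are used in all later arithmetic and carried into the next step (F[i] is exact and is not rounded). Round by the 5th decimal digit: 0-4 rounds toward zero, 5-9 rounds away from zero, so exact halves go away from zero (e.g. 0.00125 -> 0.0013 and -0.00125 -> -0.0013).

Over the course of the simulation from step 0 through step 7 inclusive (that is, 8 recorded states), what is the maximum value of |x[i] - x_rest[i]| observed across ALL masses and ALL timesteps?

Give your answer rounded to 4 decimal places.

Step 0: x=[5.0000 10.0000 20.0000 25.0000] v=[0.0000 0.0000 2.0000 0.0000]
Step 1: x=[4.9900 10.0500 20.1500 25.0100] v=[-0.1000 0.5000 1.5000 0.1000]
Step 2: x=[4.9706 10.1504 20.2476 25.0314] v=[-0.1940 1.0040 0.9760 0.2140]
Step 3: x=[4.9430 10.3000 20.2921 25.0650] v=[-0.2760 1.4957 0.4447 0.3356]
Step 4: x=[4.9090 10.4959 20.2844 25.1108] v=[-0.3403 1.9592 -0.0772 0.4583]
Step 5: x=[4.8708 10.7338 20.2271 25.1684] v=[-0.3816 2.3794 -0.5734 0.5757]
Step 6: x=[4.8313 11.0080 20.1242 25.2366] v=[-0.3953 2.7424 -1.0286 0.6816]
Step 7: x=[4.7935 11.3116 19.9813 25.3136] v=[-0.3776 3.0364 -1.4290 0.7704]
Max displacement = 2.2921

Answer: 2.2921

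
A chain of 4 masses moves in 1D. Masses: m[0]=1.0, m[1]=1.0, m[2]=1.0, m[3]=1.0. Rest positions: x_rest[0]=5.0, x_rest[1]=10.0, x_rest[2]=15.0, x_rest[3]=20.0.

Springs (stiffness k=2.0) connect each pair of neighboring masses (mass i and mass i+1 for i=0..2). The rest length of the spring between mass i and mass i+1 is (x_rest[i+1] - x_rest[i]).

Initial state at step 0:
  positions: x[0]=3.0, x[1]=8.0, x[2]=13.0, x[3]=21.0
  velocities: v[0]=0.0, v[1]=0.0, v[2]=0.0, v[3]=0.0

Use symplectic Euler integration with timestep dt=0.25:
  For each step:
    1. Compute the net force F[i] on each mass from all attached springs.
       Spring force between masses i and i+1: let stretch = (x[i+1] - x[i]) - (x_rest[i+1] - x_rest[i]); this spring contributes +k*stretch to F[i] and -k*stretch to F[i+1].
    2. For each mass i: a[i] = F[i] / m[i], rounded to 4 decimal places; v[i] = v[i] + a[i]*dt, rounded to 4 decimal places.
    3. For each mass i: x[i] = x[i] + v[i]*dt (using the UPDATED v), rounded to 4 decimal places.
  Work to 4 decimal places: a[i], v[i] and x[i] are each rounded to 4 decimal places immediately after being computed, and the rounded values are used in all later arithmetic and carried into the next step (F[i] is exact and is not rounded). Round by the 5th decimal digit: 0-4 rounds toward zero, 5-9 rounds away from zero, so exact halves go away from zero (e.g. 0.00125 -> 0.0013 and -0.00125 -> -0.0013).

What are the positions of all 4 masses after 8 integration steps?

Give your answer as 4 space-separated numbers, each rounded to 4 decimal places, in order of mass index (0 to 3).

Step 0: x=[3.0000 8.0000 13.0000 21.0000] v=[0.0000 0.0000 0.0000 0.0000]
Step 1: x=[3.0000 8.0000 13.3750 20.6250] v=[0.0000 0.0000 1.5000 -1.5000]
Step 2: x=[3.0000 8.0469 13.9844 19.9688] v=[0.0000 0.1875 2.4375 -2.6250]
Step 3: x=[3.0059 8.2051 14.5997 19.1895] v=[0.0235 0.6328 2.4610 -3.1172]
Step 4: x=[3.0367 8.5127 14.9894 18.4615] v=[0.1231 1.2305 1.5586 -2.9121]
Step 5: x=[3.1270 8.9454 15.0035 17.9245] v=[0.3611 1.7309 0.0563 -2.1482]
Step 6: x=[3.3196 9.4081 14.6254 17.6473] v=[0.7703 1.8508 -1.5123 -1.1087]
Step 7: x=[3.6483 9.7619 13.9729 17.6174] v=[1.3146 1.4152 -2.6100 -0.1197]
Step 8: x=[4.1162 9.8779 13.2496 17.7569] v=[1.8714 0.4639 -2.8933 0.5581]

Answer: 4.1162 9.8779 13.2496 17.7569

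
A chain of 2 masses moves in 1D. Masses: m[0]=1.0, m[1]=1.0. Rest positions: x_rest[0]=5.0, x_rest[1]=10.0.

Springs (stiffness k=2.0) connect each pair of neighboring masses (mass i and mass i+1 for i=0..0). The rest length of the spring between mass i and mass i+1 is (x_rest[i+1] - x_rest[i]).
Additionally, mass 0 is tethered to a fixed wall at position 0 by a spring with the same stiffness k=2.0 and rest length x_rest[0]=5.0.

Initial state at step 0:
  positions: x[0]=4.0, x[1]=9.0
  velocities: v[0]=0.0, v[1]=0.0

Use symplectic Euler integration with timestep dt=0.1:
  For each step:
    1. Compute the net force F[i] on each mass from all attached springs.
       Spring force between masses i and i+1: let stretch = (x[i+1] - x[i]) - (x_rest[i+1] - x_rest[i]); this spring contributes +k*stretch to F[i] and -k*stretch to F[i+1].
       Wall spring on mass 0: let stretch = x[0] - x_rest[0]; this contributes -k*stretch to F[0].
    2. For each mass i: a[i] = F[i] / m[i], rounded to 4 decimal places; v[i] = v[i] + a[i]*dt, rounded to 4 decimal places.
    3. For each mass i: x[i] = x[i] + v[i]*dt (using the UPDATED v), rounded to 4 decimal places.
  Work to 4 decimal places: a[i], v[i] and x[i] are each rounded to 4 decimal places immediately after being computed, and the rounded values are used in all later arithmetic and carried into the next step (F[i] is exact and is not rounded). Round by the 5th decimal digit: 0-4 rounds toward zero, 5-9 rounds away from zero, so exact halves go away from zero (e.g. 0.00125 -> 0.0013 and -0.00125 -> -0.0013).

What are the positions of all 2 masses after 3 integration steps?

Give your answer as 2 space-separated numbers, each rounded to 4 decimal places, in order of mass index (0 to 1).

Step 0: x=[4.0000 9.0000] v=[0.0000 0.0000]
Step 1: x=[4.0200 9.0000] v=[0.2000 0.0000]
Step 2: x=[4.0592 9.0004] v=[0.3920 0.0040]
Step 3: x=[4.1160 9.0020] v=[0.5684 0.0158]

Answer: 4.1160 9.0020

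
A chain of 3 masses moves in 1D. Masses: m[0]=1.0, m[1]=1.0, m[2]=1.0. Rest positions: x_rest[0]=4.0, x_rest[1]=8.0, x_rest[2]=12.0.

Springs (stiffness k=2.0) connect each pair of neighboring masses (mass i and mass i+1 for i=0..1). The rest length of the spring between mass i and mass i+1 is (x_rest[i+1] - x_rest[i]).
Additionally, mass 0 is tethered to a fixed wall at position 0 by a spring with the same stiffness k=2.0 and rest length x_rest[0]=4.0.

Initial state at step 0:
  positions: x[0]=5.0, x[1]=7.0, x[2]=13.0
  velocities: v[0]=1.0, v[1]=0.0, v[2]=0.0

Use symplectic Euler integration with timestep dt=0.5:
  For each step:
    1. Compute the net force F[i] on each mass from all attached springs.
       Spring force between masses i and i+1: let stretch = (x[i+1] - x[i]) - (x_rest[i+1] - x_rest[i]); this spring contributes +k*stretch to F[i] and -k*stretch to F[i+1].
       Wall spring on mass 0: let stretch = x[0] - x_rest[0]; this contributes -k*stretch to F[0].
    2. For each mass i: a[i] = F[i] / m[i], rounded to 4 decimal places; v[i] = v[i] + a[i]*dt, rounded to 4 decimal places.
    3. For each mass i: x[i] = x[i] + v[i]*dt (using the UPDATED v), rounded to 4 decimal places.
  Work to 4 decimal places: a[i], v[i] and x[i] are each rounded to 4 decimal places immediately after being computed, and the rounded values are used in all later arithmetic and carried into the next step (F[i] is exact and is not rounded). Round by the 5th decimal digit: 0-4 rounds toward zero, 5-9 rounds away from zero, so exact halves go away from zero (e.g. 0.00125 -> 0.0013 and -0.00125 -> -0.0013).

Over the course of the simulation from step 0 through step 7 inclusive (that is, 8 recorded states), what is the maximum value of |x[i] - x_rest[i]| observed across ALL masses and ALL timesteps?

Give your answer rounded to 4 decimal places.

Step 0: x=[5.0000 7.0000 13.0000] v=[1.0000 0.0000 0.0000]
Step 1: x=[4.0000 9.0000 12.0000] v=[-2.0000 4.0000 -2.0000]
Step 2: x=[3.5000 10.0000 11.5000] v=[-1.0000 2.0000 -1.0000]
Step 3: x=[4.5000 8.5000 12.2500] v=[2.0000 -3.0000 1.5000]
Step 4: x=[5.2500 6.8750 13.1250] v=[1.5000 -3.2500 1.7500]
Step 5: x=[4.1875 7.5625 12.8750] v=[-2.1250 1.3750 -0.5000]
Step 6: x=[2.7188 9.2188 11.9688] v=[-2.9375 3.3125 -1.8125]
Step 7: x=[3.1407 9.0001 11.6876] v=[0.8437 -0.4375 -0.5625]
Max displacement = 2.0000

Answer: 2.0000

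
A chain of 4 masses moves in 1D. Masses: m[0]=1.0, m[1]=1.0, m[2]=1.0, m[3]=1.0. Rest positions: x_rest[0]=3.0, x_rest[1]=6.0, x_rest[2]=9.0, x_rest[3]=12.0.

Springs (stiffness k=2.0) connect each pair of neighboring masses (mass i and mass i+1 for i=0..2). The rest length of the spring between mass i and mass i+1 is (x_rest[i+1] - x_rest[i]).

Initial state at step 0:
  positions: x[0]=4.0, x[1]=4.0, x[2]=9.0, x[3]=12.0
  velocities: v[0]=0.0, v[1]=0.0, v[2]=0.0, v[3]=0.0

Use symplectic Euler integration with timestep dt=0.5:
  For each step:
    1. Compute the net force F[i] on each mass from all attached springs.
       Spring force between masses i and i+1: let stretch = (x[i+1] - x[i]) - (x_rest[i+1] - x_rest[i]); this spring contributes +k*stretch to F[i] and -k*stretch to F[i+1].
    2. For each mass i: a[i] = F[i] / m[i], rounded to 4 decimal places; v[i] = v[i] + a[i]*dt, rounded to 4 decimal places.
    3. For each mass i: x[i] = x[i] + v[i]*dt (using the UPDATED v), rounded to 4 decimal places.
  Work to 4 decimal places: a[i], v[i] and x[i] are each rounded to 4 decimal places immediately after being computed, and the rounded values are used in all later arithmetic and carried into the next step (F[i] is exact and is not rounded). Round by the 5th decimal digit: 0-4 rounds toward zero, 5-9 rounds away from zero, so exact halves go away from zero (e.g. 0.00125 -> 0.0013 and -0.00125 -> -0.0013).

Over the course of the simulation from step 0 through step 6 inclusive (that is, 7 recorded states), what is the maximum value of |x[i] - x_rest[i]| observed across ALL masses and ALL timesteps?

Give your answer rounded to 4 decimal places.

Step 0: x=[4.0000 4.0000 9.0000 12.0000] v=[0.0000 0.0000 0.0000 0.0000]
Step 1: x=[2.5000 6.5000 8.0000 12.0000] v=[-3.0000 5.0000 -2.0000 0.0000]
Step 2: x=[1.5000 7.7500 8.2500 11.5000] v=[-2.0000 2.5000 0.5000 -1.0000]
Step 3: x=[2.1250 6.1250 9.8750 10.8750] v=[1.2500 -3.2500 3.2500 -1.2500]
Step 4: x=[3.2500 4.3750 10.1250 11.2500] v=[2.2500 -3.5000 0.5000 0.7500]
Step 5: x=[3.4375 4.9375 8.0625 12.5625] v=[0.3750 1.1250 -4.1250 2.6250]
Step 6: x=[2.8750 6.3125 6.6875 13.1250] v=[-1.1250 2.7500 -2.7500 1.1250]
Max displacement = 2.3125

Answer: 2.3125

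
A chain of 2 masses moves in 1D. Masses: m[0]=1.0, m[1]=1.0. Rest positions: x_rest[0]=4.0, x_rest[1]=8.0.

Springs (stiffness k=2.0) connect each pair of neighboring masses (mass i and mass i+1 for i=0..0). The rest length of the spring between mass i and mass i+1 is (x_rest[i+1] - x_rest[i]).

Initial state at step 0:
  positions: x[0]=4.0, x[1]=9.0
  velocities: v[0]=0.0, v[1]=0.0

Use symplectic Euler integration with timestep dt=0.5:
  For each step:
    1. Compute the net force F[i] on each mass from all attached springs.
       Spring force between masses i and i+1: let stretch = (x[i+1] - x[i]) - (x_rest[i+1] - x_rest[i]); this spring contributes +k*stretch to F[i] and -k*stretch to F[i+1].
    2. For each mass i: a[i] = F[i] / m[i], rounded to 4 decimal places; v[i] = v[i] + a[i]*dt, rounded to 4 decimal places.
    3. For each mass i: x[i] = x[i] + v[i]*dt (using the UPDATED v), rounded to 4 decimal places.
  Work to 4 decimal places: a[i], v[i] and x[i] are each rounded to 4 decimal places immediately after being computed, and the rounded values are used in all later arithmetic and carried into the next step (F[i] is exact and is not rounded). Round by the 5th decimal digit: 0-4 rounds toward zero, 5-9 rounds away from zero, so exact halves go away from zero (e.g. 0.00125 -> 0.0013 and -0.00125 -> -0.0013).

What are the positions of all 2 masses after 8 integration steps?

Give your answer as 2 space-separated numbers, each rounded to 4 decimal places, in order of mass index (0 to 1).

Answer: 5.0000 8.0000

Derivation:
Step 0: x=[4.0000 9.0000] v=[0.0000 0.0000]
Step 1: x=[4.5000 8.5000] v=[1.0000 -1.0000]
Step 2: x=[5.0000 8.0000] v=[1.0000 -1.0000]
Step 3: x=[5.0000 8.0000] v=[0.0000 0.0000]
Step 4: x=[4.5000 8.5000] v=[-1.0000 1.0000]
Step 5: x=[4.0000 9.0000] v=[-1.0000 1.0000]
Step 6: x=[4.0000 9.0000] v=[0.0000 0.0000]
Step 7: x=[4.5000 8.5000] v=[1.0000 -1.0000]
Step 8: x=[5.0000 8.0000] v=[1.0000 -1.0000]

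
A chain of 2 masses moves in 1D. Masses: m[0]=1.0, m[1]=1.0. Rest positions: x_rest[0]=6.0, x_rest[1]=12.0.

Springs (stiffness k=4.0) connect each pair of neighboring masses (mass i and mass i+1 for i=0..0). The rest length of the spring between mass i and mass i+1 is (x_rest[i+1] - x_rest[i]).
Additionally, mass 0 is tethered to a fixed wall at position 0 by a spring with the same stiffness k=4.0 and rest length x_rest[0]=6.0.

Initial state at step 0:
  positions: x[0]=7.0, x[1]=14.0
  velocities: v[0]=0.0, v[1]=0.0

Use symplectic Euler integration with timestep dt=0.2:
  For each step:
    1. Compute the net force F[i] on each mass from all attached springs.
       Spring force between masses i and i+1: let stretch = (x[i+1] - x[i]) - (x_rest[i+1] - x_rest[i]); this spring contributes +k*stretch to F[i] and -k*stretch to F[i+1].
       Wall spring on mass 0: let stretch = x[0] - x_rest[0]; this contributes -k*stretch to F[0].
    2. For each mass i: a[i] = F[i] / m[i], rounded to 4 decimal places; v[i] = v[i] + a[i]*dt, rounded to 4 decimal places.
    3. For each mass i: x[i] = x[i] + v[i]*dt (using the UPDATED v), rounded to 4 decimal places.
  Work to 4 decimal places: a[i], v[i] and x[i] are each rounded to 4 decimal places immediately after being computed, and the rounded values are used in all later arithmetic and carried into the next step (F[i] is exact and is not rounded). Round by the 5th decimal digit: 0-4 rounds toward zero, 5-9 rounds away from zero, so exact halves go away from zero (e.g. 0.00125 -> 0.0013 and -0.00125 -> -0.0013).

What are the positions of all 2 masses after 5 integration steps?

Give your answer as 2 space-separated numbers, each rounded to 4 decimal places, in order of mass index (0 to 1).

Answer: 6.4031 12.2947

Derivation:
Step 0: x=[7.0000 14.0000] v=[0.0000 0.0000]
Step 1: x=[7.0000 13.8400] v=[0.0000 -0.8000]
Step 2: x=[6.9744 13.5456] v=[-0.1280 -1.4720]
Step 3: x=[6.8843 13.1598] v=[-0.4506 -1.9290]
Step 4: x=[6.6968 12.7299] v=[-0.9376 -2.1494]
Step 5: x=[6.4031 12.2947] v=[-1.4686 -2.1759]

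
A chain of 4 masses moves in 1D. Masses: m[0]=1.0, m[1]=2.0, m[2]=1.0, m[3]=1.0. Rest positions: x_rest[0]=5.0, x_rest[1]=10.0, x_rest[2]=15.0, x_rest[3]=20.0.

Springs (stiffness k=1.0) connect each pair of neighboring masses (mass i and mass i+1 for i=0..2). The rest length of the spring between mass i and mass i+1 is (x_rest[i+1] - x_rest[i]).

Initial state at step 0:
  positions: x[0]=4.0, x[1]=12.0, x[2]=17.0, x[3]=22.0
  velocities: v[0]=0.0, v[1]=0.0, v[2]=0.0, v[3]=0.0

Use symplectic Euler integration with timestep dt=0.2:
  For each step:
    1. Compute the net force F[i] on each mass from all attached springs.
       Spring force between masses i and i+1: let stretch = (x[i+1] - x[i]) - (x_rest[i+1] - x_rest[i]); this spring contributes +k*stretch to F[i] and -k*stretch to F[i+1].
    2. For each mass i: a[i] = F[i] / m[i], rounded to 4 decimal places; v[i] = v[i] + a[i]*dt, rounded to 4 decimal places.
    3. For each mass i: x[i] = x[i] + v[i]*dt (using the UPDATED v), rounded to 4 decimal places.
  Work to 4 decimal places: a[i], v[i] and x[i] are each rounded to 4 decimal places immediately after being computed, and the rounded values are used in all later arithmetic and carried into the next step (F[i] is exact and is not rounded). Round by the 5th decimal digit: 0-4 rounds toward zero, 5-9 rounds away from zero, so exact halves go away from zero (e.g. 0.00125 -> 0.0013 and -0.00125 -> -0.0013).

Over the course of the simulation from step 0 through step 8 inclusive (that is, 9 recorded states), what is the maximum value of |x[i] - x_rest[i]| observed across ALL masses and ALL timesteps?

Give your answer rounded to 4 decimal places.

Step 0: x=[4.0000 12.0000 17.0000 22.0000] v=[0.0000 0.0000 0.0000 0.0000]
Step 1: x=[4.1200 11.9400 17.0000 22.0000] v=[0.6000 -0.3000 0.0000 0.0000]
Step 2: x=[4.3528 11.8248 16.9976 22.0000] v=[1.1640 -0.5760 -0.0120 0.0000]
Step 3: x=[4.6845 11.6636 16.9884 21.9999] v=[1.6584 -0.8059 -0.0461 -0.0005]
Step 4: x=[5.0953 11.4693 16.9666 21.9993] v=[2.0542 -0.9713 -0.1088 -0.0028]
Step 5: x=[5.5611 11.2575 16.9263 21.9974] v=[2.3290 -1.0590 -0.2017 -0.0093]
Step 6: x=[6.0548 11.0451 16.8621 21.9927] v=[2.4683 -1.0618 -0.3212 -0.0235]
Step 7: x=[6.5481 10.8493 16.7704 21.9828] v=[2.4664 -0.9791 -0.4585 -0.0496]
Step 8: x=[7.0134 10.6859 16.6504 21.9644] v=[2.3266 -0.8171 -0.6002 -0.0921]
Max displacement = 2.0134

Answer: 2.0134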